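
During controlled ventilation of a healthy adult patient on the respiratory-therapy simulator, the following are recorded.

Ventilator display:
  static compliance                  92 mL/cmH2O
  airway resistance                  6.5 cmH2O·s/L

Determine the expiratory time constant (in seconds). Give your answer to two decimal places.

τ = R × C = 6.5 × 92 mL/cmH2O = 6.5 × 0.092 L/cmH2O = 0.598 s.

0.60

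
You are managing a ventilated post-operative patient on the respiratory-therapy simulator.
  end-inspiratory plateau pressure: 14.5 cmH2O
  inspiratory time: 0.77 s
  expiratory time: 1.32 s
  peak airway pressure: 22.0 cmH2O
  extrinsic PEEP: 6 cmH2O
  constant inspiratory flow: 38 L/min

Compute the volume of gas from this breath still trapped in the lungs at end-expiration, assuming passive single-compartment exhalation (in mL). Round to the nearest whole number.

Flow: 38 L/min ÷ 60 = 0.6333 L/s.
Vt = flow × Ti = 0.6333 L/s × 0.77 s × 1000 mL/L = 487.64 mL.
R = (PIP − Pplat)/V̇ = (22.0 − 14.5) / 0.6333 = 7.5/0.6333 = 11.843 cmH2O·s/L.
C = Vt/(Pplat − PEEP) = 487.64 / (14.5 − 6) = 487.64/8.5 = 57.369 mL/cmH2O.
τ = R × C = 11.843 × 0.05737 L/cmH2O = 0.6794 s.
Fraction remaining = e^(−Te/τ) = e^(−1.32/0.6794) = 0.1433.
Trapped volume = 487.64 × 0.1433 = 69.879 mL.

70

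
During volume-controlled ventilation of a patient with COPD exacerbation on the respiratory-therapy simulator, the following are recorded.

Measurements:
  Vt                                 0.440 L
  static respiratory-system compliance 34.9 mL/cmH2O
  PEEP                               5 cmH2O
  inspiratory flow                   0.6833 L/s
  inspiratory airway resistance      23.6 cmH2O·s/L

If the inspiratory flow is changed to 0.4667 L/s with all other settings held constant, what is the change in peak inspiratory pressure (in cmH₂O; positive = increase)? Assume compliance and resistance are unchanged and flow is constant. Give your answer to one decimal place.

-5.1

PIP = Vt/C + R·V̇ + PEEP (constant-flow equation of motion).
Only the resistive term changes: ΔPIP = R × ΔV̇ = 23.6 × (0.4667 − 0.6833) = 23.6 × -0.2166 = -5.112 cmH2O.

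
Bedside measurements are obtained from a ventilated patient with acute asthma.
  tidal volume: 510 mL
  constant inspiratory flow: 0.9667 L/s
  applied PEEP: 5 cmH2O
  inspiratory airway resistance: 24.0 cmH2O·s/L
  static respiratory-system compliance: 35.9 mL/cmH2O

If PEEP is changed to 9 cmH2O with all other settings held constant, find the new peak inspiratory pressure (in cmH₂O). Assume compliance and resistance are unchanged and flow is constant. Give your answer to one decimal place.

PIP = Vt/C + R·V̇ + PEEP (constant-flow equation of motion).
Only the baseline term changes: ΔPIP = ΔPEEP = 9 − 5 = 4.0 cmH2O.
Original PIP = 510/35.9 + 24.0×0.9667 + 5 = 42.407 cmH2O; new PIP = 42.407 + (4.0) = 46.407 cmH2O.

46.4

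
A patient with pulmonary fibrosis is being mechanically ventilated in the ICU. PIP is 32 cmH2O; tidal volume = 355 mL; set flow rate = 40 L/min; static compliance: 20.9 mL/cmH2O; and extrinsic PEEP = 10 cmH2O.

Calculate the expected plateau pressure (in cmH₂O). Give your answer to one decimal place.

Pplat = PEEP + Vt / Cstat = 10 + 355 / 20.9 = 10 + 16.986 = 26.986 cmH2O.

27.0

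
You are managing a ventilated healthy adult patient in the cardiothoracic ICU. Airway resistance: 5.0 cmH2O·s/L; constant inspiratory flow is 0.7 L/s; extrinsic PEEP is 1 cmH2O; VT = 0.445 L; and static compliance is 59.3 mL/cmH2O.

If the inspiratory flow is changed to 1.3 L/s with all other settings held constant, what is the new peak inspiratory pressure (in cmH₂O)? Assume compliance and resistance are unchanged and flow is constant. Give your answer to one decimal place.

15.0

PIP = Vt/C + R·V̇ + PEEP (constant-flow equation of motion).
Only the resistive term changes: ΔPIP = R × ΔV̇ = 5.0 × (1.3 − 0.7) = 5.0 × 0.6 = 3.0 cmH2O.
Original PIP = 445/59.3 + 5.0×0.7 + 1 = 12.004 cmH2O; new PIP = 12.004 + (3.0) = 15.004 cmH2O.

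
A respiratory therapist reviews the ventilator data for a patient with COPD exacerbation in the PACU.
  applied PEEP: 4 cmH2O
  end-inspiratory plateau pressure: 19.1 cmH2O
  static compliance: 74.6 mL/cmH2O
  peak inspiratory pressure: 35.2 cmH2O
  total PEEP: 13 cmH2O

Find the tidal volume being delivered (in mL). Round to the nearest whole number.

End-expiratory occlusion gives total PEEP = 13 cmH2O (intrinsic PEEP = 13 − 4 = 9). Use total PEEP for the elastic gradient.
Vt = Cstat × (Pplat − PEEPtotal) = 74.6 × (19.1 − 13) = 74.6 × 6.1 = 455.06 mL.

455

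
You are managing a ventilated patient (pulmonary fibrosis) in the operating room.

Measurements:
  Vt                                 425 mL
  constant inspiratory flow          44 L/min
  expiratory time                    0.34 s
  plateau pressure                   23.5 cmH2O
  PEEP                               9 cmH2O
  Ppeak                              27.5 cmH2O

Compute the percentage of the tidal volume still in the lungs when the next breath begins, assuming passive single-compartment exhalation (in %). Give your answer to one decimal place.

11.9

Flow: 44 L/min ÷ 60 = 0.7333 L/s.
R = (PIP − Pplat)/V̇ = (27.5 − 23.5) / 0.7333 = 4.0/0.7333 = 5.455 cmH2O·s/L.
C = Vt/(Pplat − PEEP) = 425.0 / (23.5 − 9) = 425.0/14.5 = 29.31 mL/cmH2O.
τ = R × C = 5.455 × 0.02931 L/cmH2O = 0.1599 s.
Fraction remaining at end-expiration = e^(−Te/τ) = e^(−0.34/0.1599) = 0.1193 → 11.93%.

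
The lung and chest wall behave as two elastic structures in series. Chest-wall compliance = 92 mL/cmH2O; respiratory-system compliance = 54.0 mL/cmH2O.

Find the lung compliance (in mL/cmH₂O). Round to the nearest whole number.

131

1/CL = 1/Crs − 1/Ccw.
1/CL = 1/54.0 − 1/92 = 0.007649.
CL = 130.74 mL/cmH2O.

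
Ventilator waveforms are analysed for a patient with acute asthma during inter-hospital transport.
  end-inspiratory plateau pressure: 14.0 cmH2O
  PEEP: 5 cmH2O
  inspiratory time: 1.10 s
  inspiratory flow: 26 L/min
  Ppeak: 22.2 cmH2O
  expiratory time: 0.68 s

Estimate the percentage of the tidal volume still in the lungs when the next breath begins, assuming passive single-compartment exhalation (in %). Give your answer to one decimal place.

Flow: 26 L/min ÷ 60 = 0.4333 L/s.
Vt = flow × Ti = 0.4333 L/s × 1.10 s × 1000 mL/L = 476.63 mL.
R = (PIP − Pplat)/V̇ = (22.2 − 14.0) / 0.4333 = 8.2/0.4333 = 18.925 cmH2O·s/L.
C = Vt/(Pplat − PEEP) = 476.63 / (14.0 − 5) = 476.63/9.0 = 52.959 mL/cmH2O.
τ = R × C = 18.925 × 0.05296 L/cmH2O = 1.002 s.
Fraction remaining at end-expiration = e^(−Te/τ) = e^(−0.68/1.002) = 0.5073 → 50.73%.

50.7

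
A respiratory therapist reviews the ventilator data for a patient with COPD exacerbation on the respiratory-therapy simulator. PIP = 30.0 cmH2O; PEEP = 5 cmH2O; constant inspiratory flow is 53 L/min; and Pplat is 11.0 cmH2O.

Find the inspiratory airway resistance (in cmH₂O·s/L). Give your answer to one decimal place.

21.5

Flow: 53 L/min ÷ 60 = 0.8833 L/s.
Raw = (PIP − Pplat) / flow = (30.0 − 11.0) / 0.8833 = 19.0 / 0.8833 = 21.51 cmH2O·s/L.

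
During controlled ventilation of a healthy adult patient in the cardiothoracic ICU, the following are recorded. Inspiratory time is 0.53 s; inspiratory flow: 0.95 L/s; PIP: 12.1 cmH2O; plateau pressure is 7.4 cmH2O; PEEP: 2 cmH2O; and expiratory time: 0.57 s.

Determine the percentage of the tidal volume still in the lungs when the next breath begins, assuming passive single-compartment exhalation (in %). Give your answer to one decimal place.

29.1

Vt = flow × Ti = 0.95 L/s × 0.53 s × 1000 mL/L = 503.5 mL.
R = (PIP − Pplat)/V̇ = (12.1 − 7.4) / 0.95 = 4.7/0.95 = 4.947 cmH2O·s/L.
C = Vt/(Pplat − PEEP) = 503.5 / (7.4 − 2) = 503.5/5.4 = 93.241 mL/cmH2O.
τ = R × C = 4.947 × 0.09324 L/cmH2O = 0.4613 s.
Fraction remaining at end-expiration = e^(−Te/τ) = e^(−0.57/0.4613) = 0.2906 → 29.06%.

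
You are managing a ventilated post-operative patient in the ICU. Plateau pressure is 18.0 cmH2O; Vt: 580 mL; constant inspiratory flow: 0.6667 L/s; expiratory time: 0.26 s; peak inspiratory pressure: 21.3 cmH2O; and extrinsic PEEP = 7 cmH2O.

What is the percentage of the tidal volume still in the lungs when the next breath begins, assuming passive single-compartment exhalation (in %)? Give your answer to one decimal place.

36.9

R = (PIP − Pplat)/V̇ = (21.3 − 18.0) / 0.6667 = 3.3/0.6667 = 4.95 cmH2O·s/L.
C = Vt/(Pplat − PEEP) = 580.0 / (18.0 − 7) = 580.0/11.0 = 52.727 mL/cmH2O.
τ = R × C = 4.95 × 0.05273 L/cmH2O = 0.261 s.
Fraction remaining at end-expiration = e^(−Te/τ) = e^(−0.26/0.261) = 0.3693 → 36.93%.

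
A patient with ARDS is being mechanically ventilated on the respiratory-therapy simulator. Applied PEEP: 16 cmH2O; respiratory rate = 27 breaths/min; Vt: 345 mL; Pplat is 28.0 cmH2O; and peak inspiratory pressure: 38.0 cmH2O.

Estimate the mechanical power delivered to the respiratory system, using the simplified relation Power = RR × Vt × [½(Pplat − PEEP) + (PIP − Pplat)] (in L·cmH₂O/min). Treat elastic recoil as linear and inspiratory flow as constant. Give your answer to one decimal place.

149.0

Per-breath work = Vt × [½(Pplat−PEEP) + (PIP−Pplat)] = 0.345 × [0.5×12.0 + 10.0] = 0.345 × 16.0 = 5.52 L·cmH2O.
Power = 27 × 5.52 = 149.04 L·cmH2O/min.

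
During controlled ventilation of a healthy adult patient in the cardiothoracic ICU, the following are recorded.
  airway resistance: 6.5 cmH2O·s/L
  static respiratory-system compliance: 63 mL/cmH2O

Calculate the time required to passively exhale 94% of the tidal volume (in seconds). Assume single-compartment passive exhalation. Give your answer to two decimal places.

1.15

τ = R × C = 6.5 × 63 mL/cmH2O = 6.5 × 0.063 L/cmH2O = 0.4095 s.
Exhaled fraction f = 1 − e^(−t/τ) → t = −τ·ln(1 − f) = −0.4095·ln(0.06) = 1.152 s.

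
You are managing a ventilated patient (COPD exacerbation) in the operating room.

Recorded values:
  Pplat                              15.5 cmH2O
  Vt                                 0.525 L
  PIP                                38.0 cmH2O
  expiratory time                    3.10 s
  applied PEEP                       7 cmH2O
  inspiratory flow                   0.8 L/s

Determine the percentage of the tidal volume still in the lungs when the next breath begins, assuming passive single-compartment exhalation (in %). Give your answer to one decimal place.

16.8

R = (PIP − Pplat)/V̇ = (38.0 − 15.5) / 0.8 = 22.5/0.8 = 28.125 cmH2O·s/L.
C = Vt/(Pplat − PEEP) = 525.0 / (15.5 − 7) = 525.0/8.5 = 61.765 mL/cmH2O.
τ = R × C = 28.125 × 0.06177 L/cmH2O = 1.737 s.
Fraction remaining at end-expiration = e^(−Te/τ) = e^(−3.10/1.737) = 0.1678 → 16.78%.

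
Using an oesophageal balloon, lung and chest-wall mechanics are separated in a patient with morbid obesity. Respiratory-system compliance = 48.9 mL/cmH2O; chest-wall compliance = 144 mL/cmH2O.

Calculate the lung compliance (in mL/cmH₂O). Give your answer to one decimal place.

74.0

1/CL = 1/Crs − 1/Ccw.
1/CL = 1/48.9 − 1/144 = 0.01351.
CL = 74.019 mL/cmH2O.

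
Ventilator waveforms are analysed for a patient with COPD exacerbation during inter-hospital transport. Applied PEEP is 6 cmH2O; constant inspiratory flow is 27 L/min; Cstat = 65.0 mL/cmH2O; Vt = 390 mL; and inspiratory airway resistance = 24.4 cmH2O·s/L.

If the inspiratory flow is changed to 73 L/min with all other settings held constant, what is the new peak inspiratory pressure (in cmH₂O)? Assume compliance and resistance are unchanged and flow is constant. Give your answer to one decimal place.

Flow: 27 L/min ÷ 60 = 0.45 L/s.
New flow: 73 L/min ÷ 60 = 1.2167 L/s.
PIP = Vt/C + R·V̇ + PEEP (constant-flow equation of motion).
Only the resistive term changes: ΔPIP = R × ΔV̇ = 24.4 × (1.2167 − 0.45) = 24.4 × 0.7667 = 18.707 cmH2O.
Original PIP = 390/65.0 + 24.4×0.45 + 6 = 22.98 cmH2O; new PIP = 22.98 + (18.707) = 41.687 cmH2O.

41.7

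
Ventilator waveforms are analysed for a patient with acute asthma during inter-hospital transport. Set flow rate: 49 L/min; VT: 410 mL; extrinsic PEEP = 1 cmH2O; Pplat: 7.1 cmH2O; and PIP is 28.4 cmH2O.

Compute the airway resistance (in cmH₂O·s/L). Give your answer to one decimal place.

26.1

Flow: 49 L/min ÷ 60 = 0.8167 L/s.
Raw = (PIP − Pplat) / flow = (28.4 − 7.1) / 0.8167 = 21.3 / 0.8167 = 26.081 cmH2O·s/L.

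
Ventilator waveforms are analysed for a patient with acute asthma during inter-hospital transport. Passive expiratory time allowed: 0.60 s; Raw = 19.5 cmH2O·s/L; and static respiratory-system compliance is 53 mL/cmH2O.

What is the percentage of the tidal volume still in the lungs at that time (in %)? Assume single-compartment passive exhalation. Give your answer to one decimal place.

τ = R × C = 19.5 × 53 mL/cmH2O = 19.5 × 0.053 L/cmH2O = 1.034 s.
Passive exhalation: V(t)/V₀ = e^(−t/τ) = e^(−0.60/1.034) = 0.5597.
Fraction remaining = 0.5597 → 55.97%.

56.0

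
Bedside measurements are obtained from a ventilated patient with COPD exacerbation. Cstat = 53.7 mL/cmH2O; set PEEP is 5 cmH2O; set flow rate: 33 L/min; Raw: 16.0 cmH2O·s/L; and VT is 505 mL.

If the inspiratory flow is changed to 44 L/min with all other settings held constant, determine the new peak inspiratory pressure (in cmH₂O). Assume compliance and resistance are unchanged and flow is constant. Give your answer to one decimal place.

Flow: 33 L/min ÷ 60 = 0.55 L/s.
New flow: 44 L/min ÷ 60 = 0.7333 L/s.
PIP = Vt/C + R·V̇ + PEEP (constant-flow equation of motion).
Only the resistive term changes: ΔPIP = R × ΔV̇ = 16.0 × (0.7333 − 0.55) = 16.0 × 0.1833 = 2.933 cmH2O.
Original PIP = 505/53.7 + 16.0×0.55 + 5 = 23.204 cmH2O; new PIP = 23.204 + (2.933) = 26.137 cmH2O.

26.1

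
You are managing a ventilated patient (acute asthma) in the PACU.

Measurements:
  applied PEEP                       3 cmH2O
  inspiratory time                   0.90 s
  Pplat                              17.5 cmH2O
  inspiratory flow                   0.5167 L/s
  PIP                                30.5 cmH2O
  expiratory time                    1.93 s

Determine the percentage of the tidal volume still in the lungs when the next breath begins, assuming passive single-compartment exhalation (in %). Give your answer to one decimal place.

Vt = flow × Ti = 0.5167 L/s × 0.90 s × 1000 mL/L = 465.03 mL.
R = (PIP − Pplat)/V̇ = (30.5 − 17.5) / 0.5167 = 13.0/0.5167 = 25.16 cmH2O·s/L.
C = Vt/(Pplat − PEEP) = 465.03 / (17.5 − 3) = 465.03/14.5 = 32.071 mL/cmH2O.
τ = R × C = 25.16 × 0.03207 L/cmH2O = 0.8069 s.
Fraction remaining at end-expiration = e^(−Te/τ) = e^(−1.93/0.8069) = 0.09146 → 9.146%.

9.1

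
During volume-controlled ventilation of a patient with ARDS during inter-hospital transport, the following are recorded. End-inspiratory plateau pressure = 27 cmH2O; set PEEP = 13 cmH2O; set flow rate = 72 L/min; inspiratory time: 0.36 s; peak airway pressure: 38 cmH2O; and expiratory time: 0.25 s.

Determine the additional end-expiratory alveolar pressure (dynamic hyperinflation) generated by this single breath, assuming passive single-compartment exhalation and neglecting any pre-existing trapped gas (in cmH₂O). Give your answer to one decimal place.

5.8

Flow: 72 L/min ÷ 60 = 1.2 L/s.
Vt = flow × Ti = 1.2 L/s × 0.36 s × 1000 mL/L = 432.0 mL.
R = (PIP − Pplat)/V̇ = (38 − 27) / 1.2 = 11.0/1.2 = 9.167 cmH2O·s/L.
C = Vt/(Pplat − PEEP) = 432.0 / (27 − 13) = 432.0/14.0 = 30.857 mL/cmH2O.
τ = R × C = 9.167 × 0.03086 L/cmH2O = 0.2829 s.
Fraction remaining = e^(−Te/τ) = e^(−0.25/0.2829) = 0.4132; trapped volume = 432.0 × 0.4132 = 178.5 mL.
Additional alveolar pressure from trapping ≈ V_trapped / C = 178.5 / 30.857 = 5.785 cmH2O.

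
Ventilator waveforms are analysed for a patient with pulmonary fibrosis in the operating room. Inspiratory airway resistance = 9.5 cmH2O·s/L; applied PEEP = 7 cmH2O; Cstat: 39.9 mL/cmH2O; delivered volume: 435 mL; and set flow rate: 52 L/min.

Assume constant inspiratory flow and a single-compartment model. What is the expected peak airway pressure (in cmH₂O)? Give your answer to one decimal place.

26.1

Flow: 52 L/min ÷ 60 = 0.8667 L/s.
Equation of motion (constant flow): PIP = Vt/C + R·V̇ + PEEP.
PIP = 435/39.9 + 9.5×0.8667 + 7 = 10.902 + 8.234 + 7 = 26.136 cmH2O.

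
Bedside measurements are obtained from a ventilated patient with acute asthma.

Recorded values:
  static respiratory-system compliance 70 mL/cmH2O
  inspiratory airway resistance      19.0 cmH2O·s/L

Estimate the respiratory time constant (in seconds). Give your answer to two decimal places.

τ = R × C = 19.0 × 70 mL/cmH2O = 19.0 × 0.070 L/cmH2O = 1.33 s.

1.33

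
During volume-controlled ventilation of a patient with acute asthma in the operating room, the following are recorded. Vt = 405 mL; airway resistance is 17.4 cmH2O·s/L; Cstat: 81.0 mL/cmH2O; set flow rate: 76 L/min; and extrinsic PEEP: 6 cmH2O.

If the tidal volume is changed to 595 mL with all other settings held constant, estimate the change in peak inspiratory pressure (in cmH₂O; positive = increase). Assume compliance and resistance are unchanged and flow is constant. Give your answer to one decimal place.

PIP = Vt/C + R·V̇ + PEEP (constant-flow equation of motion).
Only the elastic term changes: ΔPIP = ΔVt / C = (595 − 405) / 81.0 = 2.346 cmH2O.

2.3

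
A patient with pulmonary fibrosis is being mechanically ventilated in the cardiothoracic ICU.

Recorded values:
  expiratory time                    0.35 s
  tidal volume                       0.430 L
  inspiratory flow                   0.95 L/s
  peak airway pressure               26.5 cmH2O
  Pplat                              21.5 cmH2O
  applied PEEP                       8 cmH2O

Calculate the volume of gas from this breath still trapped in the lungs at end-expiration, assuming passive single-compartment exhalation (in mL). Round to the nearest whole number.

53

R = (PIP − Pplat)/V̇ = (26.5 − 21.5) / 0.95 = 5.0/0.95 = 5.263 cmH2O·s/L.
C = Vt/(Pplat − PEEP) = 430.0 / (21.5 − 8) = 430.0/13.5 = 31.852 mL/cmH2O.
τ = R × C = 5.263 × 0.03185 L/cmH2O = 0.1676 s.
Fraction remaining = e^(−Te/τ) = e^(−0.35/0.1676) = 0.1239.
Trapped volume = 430.0 × 0.1239 = 53.277 mL.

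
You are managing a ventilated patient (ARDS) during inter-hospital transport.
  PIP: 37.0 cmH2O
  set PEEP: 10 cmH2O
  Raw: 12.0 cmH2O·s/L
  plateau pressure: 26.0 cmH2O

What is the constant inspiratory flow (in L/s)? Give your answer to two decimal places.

0.92

flow = (PIP − Pplat) / Raw = 11.0 / 12.0 = 0.9167 L/s.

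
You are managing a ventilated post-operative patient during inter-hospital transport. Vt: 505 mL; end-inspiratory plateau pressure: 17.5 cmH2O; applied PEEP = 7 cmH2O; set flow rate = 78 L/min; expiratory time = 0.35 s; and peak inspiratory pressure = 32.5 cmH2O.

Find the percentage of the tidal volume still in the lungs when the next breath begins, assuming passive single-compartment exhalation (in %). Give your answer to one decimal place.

Flow: 78 L/min ÷ 60 = 1.3 L/s.
R = (PIP − Pplat)/V̇ = (32.5 − 17.5) / 1.3 = 15.0/1.3 = 11.538 cmH2O·s/L.
C = Vt/(Pplat − PEEP) = 505.0 / (17.5 − 7) = 505.0/10.5 = 48.095 mL/cmH2O.
τ = R × C = 11.538 × 0.0481 L/cmH2O = 0.555 s.
Fraction remaining at end-expiration = e^(−Te/τ) = e^(−0.35/0.555) = 0.5323 → 53.23%.

53.2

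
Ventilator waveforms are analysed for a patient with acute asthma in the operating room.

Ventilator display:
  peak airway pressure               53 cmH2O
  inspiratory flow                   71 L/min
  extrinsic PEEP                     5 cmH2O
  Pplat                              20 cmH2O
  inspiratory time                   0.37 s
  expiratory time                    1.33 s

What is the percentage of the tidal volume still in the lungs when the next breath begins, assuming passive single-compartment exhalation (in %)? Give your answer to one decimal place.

Flow: 71 L/min ÷ 60 = 1.1833 L/s.
Vt = flow × Ti = 1.1833 L/s × 0.37 s × 1000 mL/L = 437.82 mL.
R = (PIP − Pplat)/V̇ = (53 − 20) / 1.1833 = 33.0/1.1833 = 27.888 cmH2O·s/L.
C = Vt/(Pplat − PEEP) = 437.82 / (20 − 5) = 437.82/15.0 = 29.188 mL/cmH2O.
τ = R × C = 27.888 × 0.02919 L/cmH2O = 0.8141 s.
Fraction remaining at end-expiration = e^(−Te/τ) = e^(−1.33/0.8141) = 0.1952 → 19.52%.

19.5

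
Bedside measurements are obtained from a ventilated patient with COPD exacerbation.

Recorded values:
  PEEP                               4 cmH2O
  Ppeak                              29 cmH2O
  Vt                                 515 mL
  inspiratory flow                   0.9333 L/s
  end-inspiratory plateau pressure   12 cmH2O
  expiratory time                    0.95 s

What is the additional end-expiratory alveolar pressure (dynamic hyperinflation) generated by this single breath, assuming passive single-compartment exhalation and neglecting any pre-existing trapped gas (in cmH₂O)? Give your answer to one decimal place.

R = (PIP − Pplat)/V̇ = (29 − 12) / 0.9333 = 17.0/0.9333 = 18.215 cmH2O·s/L.
C = Vt/(Pplat − PEEP) = 515.0 / (12 − 4) = 515.0/8.0 = 64.375 mL/cmH2O.
τ = R × C = 18.215 × 0.06438 L/cmH2O = 1.173 s.
Fraction remaining = e^(−Te/τ) = e^(−0.95/1.173) = 0.4449; trapped volume = 515.0 × 0.4449 = 229.12 mL.
Additional alveolar pressure from trapping ≈ V_trapped / C = 229.12 / 64.375 = 3.559 cmH2O.

3.6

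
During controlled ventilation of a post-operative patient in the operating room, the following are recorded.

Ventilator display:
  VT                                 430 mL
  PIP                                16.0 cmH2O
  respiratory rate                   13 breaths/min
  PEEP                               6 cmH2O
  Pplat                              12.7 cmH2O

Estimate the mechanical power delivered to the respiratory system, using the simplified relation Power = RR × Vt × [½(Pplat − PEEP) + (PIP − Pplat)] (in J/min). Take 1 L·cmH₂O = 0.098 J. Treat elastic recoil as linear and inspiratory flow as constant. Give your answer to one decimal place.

Per-breath work = Vt × [½(Pplat−PEEP) + (PIP−Pplat)] = 0.430 × [0.5×6.7 + 3.3] = 0.430 × 6.65 = 2.86 L·cmH2O.
Power = 13 × 2.86 = 37.18 L·cmH2O/min.
× 0.098 J/(L·cmH2O) → 3.644 J/min.

3.6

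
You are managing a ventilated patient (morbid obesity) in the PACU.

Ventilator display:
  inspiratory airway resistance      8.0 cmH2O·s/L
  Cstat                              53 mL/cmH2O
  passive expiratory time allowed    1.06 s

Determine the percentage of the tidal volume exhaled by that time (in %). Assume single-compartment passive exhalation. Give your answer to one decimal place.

91.8

τ = R × C = 8.0 × 53 mL/cmH2O = 8.0 × 0.053 L/cmH2O = 0.424 s.
Passive exhalation: V(t)/V₀ = e^(−t/τ) = e^(−1.06/0.424) = 0.08208.
Fraction exhaled = 1 − 0.08208 = 0.9179 → 91.79%.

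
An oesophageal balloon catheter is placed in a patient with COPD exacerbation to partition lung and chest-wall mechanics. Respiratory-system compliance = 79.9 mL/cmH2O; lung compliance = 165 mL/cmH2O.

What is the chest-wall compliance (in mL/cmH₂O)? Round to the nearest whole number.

155

1/Ccw = 1/Crs − 1/CL.
1/Ccw = 1/79.9 − 1/165 = 0.006455.
Ccw = 154.92 mL/cmH2O.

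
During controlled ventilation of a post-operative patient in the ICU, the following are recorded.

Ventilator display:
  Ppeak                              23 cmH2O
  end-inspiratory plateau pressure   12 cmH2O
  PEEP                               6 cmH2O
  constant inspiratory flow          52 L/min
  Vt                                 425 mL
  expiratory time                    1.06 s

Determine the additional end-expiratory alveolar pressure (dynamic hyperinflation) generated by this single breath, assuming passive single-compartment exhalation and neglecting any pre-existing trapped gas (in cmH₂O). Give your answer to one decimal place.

Flow: 52 L/min ÷ 60 = 0.8667 L/s.
R = (PIP − Pplat)/V̇ = (23 − 12) / 0.8667 = 11.0/0.8667 = 12.692 cmH2O·s/L.
C = Vt/(Pplat − PEEP) = 425.0 / (12 − 6) = 425.0/6.0 = 70.833 mL/cmH2O.
τ = R × C = 12.692 × 0.07083 L/cmH2O = 0.899 s.
Fraction remaining = e^(−Te/τ) = e^(−1.06/0.899) = 0.3076; trapped volume = 425.0 × 0.3076 = 130.73 mL.
Additional alveolar pressure from trapping ≈ V_trapped / C = 130.73 / 70.833 = 1.846 cmH2O.

1.8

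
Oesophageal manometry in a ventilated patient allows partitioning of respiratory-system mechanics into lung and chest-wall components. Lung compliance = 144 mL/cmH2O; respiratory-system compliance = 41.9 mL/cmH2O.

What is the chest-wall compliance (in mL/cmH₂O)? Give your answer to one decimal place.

59.1

1/Ccw = 1/Crs − 1/CL.
1/Ccw = 1/41.9 − 1/144 = 0.01692.
Ccw = 59.102 mL/cmH2O.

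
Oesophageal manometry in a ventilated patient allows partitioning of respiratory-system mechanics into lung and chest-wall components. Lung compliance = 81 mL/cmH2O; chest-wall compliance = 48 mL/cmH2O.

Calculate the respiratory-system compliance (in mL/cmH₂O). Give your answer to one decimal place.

30.1

Lung and chest wall are elastances in series: 1/Crs = 1/CL + 1/Ccw.
1/Crs = 1/81 + 1/48 = 0.03318.
Crs = 30.139 mL/cmH2O.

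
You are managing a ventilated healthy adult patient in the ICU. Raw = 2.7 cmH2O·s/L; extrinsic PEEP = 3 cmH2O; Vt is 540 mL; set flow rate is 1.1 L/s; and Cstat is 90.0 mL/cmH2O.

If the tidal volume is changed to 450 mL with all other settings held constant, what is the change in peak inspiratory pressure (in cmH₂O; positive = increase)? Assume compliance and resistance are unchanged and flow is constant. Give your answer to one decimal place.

-1.0

PIP = Vt/C + R·V̇ + PEEP (constant-flow equation of motion).
Only the elastic term changes: ΔPIP = ΔVt / C = (450 − 540) / 90.0 = -1.0 cmH2O.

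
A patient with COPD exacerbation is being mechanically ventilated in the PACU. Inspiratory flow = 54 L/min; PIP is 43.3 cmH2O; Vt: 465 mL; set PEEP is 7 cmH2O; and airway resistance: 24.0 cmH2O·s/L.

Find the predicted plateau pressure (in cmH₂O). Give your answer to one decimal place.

Flow: 54 L/min ÷ 60 = 0.9 L/s.
Pplat = PIP − Raw × flow = 43.3 − 24.0 × 0.9 = 43.3 − 21.6 = 21.7 cmH2O.

21.7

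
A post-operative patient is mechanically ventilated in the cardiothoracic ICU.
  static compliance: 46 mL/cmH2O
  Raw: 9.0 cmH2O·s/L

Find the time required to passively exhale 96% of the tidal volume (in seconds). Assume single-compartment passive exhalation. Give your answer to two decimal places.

τ = R × C = 9.0 × 46 mL/cmH2O = 9.0 × 0.046 L/cmH2O = 0.414 s.
Exhaled fraction f = 1 − e^(−t/τ) → t = −τ·ln(1 − f) = −0.414·ln(0.04) = 1.333 s.

1.33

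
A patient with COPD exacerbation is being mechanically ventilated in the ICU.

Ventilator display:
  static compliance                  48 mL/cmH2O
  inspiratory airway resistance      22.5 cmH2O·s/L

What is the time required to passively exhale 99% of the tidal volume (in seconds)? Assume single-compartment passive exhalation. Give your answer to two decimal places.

τ = R × C = 22.5 × 48 mL/cmH2O = 22.5 × 0.048 L/cmH2O = 1.08 s.
Exhaled fraction f = 1 − e^(−t/τ) → t = −τ·ln(1 − f) = −1.08·ln(0.01) = 4.974 s.

4.97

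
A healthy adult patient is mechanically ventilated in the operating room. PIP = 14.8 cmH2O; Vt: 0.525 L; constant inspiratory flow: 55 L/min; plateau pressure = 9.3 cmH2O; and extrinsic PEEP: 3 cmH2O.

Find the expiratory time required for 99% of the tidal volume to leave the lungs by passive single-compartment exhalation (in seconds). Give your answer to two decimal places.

Flow: 55 L/min ÷ 60 = 0.9167 L/s.
R = (PIP − Pplat)/V̇ = (14.8 − 9.3) / 0.9167 = 5.5/0.9167 = 6.0 cmH2O·s/L.
C = Vt/(Pplat − PEEP) = 525.0 / (9.3 − 3) = 525.0/6.3 = 83.333 mL/cmH2O.
τ = R × C = 6.0 × 0.08333 L/cmH2O = 0.5 s.
t = −τ·ln(1 − 0.99) = −0.5·ln(0.01) = 2.303 s.

2.30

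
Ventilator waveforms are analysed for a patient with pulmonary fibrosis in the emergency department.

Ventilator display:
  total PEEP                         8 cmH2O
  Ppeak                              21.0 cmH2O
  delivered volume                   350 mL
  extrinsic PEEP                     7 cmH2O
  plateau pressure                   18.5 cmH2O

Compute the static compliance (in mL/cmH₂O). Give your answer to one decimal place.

33.3

End-expiratory occlusion gives total PEEP = 8 cmH2O (intrinsic PEEP = 8 − 7 = 1). Use total PEEP for the elastic gradient.
Cstat = Vt / (Pplat − PEEPtotal) = 350 / (18.5 − 8) = 350 / 10.5 = 33.333 mL/cmH2O.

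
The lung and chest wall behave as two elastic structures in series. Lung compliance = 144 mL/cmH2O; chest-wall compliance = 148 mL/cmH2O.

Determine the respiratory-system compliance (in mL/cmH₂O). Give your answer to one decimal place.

Lung and chest wall are elastances in series: 1/Crs = 1/CL + 1/Ccw.
1/Crs = 1/144 + 1/148 = 0.0137.
Crs = 72.993 mL/cmH2O.

73.0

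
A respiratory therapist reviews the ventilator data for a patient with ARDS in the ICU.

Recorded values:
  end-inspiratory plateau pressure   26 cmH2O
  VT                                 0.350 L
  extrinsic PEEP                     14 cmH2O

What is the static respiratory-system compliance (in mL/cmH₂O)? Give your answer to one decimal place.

29.2

Cstat = Vt / (Pplat − PEEP) = 350 / (26 − 14) = 350 / 12.0 = 29.167 mL/cmH2O.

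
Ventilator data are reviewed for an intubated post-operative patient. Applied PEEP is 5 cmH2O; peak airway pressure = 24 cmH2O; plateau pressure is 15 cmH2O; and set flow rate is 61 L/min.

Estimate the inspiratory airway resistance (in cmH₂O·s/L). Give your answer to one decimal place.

8.9

Flow: 61 L/min ÷ 60 = 1.0167 L/s.
Raw = (PIP − Pplat) / flow = (24 − 15) / 1.0167 = 9.0 / 1.0167 = 8.852 cmH2O·s/L.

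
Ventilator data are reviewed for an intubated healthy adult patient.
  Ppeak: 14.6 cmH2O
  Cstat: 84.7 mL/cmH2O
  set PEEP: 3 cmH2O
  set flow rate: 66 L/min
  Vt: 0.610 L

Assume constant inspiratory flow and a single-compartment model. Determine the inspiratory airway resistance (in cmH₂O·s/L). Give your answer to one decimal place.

Flow: 66 L/min ÷ 60 = 1.1 L/s.
Equation of motion (constant flow): PIP = Vt/C + R·V̇ + PEEP.
R·V̇ = PIP − Vt/C − PEEP = 14.6 − 610/84.7 − 3 = 14.6 − 7.202 − 3 = 4.398 cmH2O.
R = 4.398 / 1.1 = 3.998 cmH2O·s/L.

4.0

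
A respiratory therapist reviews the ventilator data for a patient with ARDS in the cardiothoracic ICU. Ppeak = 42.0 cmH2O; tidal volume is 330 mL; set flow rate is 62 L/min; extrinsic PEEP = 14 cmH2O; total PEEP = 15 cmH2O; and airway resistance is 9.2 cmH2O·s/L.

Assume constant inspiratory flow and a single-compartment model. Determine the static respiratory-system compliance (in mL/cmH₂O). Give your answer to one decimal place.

Flow: 62 L/min ÷ 60 = 1.0333 L/s.
Total PEEP = 15 cmH2O (set 14 + intrinsic 1); this is the baseline alveolar pressure.
Equation of motion (constant flow): PIP = Vt/C + R·V̇ + PEEP.
Vt/C = PIP − R·V̇ − PEEP = 42.0 − 9.2×1.0333 − 15 = 42.0 − 9.506 − 15 = 17.494 cmH2O.
C = Vt / 17.494 = 330 / 17.494 = 18.864 mL/cmH2O.

18.9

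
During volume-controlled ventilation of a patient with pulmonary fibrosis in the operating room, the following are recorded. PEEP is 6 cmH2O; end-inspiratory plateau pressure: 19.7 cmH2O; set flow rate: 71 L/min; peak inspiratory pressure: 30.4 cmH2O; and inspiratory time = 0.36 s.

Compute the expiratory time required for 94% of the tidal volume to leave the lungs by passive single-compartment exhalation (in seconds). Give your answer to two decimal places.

0.79

Flow: 71 L/min ÷ 60 = 1.1833 L/s.
Vt = flow × Ti = 1.1833 L/s × 0.36 s × 1000 mL/L = 425.99 mL.
R = (PIP − Pplat)/V̇ = (30.4 − 19.7) / 1.1833 = 10.7/1.1833 = 9.043 cmH2O·s/L.
C = Vt/(Pplat − PEEP) = 425.99 / (19.7 − 6) = 425.99/13.7 = 31.094 mL/cmH2O.
τ = R × C = 9.043 × 0.03109 L/cmH2O = 0.2811 s.
t = −τ·ln(1 − 0.94) = −0.2811·ln(0.06) = 0.7908 s.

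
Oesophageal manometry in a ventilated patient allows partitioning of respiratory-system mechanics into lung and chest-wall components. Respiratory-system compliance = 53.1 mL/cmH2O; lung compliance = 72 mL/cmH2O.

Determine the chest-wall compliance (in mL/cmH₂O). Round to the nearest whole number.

1/Ccw = 1/Crs − 1/CL.
1/Ccw = 1/53.1 − 1/72 = 0.004944.
Ccw = 202.27 mL/cmH2O.

202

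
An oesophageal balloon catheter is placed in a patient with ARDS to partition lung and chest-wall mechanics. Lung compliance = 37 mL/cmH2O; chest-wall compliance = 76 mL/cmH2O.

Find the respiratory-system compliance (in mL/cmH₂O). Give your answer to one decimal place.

Lung and chest wall are elastances in series: 1/Crs = 1/CL + 1/Ccw.
1/Crs = 1/37 + 1/76 = 0.04018.
Crs = 24.888 mL/cmH2O.

24.9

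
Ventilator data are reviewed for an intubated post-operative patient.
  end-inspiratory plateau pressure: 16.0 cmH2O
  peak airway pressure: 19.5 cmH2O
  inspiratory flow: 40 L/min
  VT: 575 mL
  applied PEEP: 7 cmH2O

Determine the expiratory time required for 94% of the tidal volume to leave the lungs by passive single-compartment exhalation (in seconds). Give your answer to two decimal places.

Flow: 40 L/min ÷ 60 = 0.6667 L/s.
R = (PIP − Pplat)/V̇ = (19.5 − 16.0) / 0.6667 = 3.5/0.6667 = 5.25 cmH2O·s/L.
C = Vt/(Pplat − PEEP) = 575.0 / (16.0 − 7) = 575.0/9.0 = 63.889 mL/cmH2O.
τ = R × C = 5.25 × 0.06389 L/cmH2O = 0.3354 s.
t = −τ·ln(1 − 0.94) = −0.3354·ln(0.06) = 0.9436 s.

0.94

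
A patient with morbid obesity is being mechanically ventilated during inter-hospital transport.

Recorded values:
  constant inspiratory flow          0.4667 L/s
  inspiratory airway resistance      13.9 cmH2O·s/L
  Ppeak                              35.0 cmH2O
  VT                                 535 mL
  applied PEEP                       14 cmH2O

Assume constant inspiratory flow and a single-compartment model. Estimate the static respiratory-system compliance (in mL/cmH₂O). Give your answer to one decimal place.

36.9

Equation of motion (constant flow): PIP = Vt/C + R·V̇ + PEEP.
Vt/C = PIP − R·V̇ − PEEP = 35.0 − 13.9×0.4667 − 14 = 35.0 − 6.487 − 14 = 14.513 cmH2O.
C = Vt / 14.513 = 535 / 14.513 = 36.864 mL/cmH2O.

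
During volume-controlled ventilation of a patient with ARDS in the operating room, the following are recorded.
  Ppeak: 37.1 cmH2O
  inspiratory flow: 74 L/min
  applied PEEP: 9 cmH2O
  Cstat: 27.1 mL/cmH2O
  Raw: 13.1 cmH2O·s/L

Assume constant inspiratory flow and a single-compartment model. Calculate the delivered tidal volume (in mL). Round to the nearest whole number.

Flow: 74 L/min ÷ 60 = 1.2333 L/s.
Equation of motion (constant flow): PIP = Vt/C + R·V̇ + PEEP.
Vt/C = PIP − R·V̇ − PEEP = 37.1 − 16.156 − 9 = 11.944 cmH2O.
Vt = C × 11.944 = 27.1 × 11.944 = 323.68 mL.

324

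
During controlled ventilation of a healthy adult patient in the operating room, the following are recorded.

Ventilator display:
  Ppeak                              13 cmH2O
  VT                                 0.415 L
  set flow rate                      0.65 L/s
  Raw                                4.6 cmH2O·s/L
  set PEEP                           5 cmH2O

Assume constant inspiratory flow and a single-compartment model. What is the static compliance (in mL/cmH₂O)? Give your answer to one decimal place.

Equation of motion (constant flow): PIP = Vt/C + R·V̇ + PEEP.
Vt/C = PIP − R·V̇ − PEEP = 13 − 4.6×0.65 − 5 = 13 − 2.99 − 5 = 5.01 cmH2O.
C = Vt / 5.01 = 415 / 5.01 = 82.834 mL/cmH2O.

82.8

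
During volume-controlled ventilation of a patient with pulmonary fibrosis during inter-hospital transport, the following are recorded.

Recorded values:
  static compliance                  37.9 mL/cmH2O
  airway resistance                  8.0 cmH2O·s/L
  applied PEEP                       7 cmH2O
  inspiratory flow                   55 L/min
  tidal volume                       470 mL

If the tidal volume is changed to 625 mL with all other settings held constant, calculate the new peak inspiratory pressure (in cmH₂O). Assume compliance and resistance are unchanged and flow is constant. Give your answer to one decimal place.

30.8

Flow: 55 L/min ÷ 60 = 0.9167 L/s.
PIP = Vt/C + R·V̇ + PEEP (constant-flow equation of motion).
Only the elastic term changes: ΔPIP = ΔVt / C = (625 − 470) / 37.9 = 4.09 cmH2O.
Original PIP = 470/37.9 + 8.0×0.9167 + 7 = 26.735 cmH2O; new PIP = 26.735 + (4.09) = 30.825 cmH2O.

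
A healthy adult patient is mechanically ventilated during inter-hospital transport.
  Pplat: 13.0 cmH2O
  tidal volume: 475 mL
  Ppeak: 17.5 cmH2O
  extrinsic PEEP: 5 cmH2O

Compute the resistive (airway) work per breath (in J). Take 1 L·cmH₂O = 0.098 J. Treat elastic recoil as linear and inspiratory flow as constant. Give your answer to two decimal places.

0.21

With constant inspiratory flow the resistive pressure is constant at PIP − Pplat = 17.5 − 13.0 = 4.5 cmH2O, so resistive work = 4.5 × 0.475 = 2.138 L·cmH2O.
× 0.098 J/(L·cmH2O) → 0.2095 J.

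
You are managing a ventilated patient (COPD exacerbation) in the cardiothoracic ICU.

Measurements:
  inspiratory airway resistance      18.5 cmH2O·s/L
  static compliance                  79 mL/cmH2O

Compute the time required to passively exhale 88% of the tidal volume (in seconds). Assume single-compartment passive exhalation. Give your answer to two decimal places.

3.10

τ = R × C = 18.5 × 79 mL/cmH2O = 18.5 × 0.079 L/cmH2O = 1.462 s.
Exhaled fraction f = 1 − e^(−t/τ) → t = −τ·ln(1 − f) = −1.462·ln(0.12) = 3.1 s.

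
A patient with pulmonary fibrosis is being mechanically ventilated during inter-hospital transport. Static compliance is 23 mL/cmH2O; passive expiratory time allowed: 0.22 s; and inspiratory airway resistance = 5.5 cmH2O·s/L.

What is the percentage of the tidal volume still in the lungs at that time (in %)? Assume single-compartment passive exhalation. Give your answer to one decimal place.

τ = R × C = 5.5 × 23 mL/cmH2O = 5.5 × 0.023 L/cmH2O = 0.1265 s.
Passive exhalation: V(t)/V₀ = e^(−t/τ) = e^(−0.22/0.1265) = 0.1757.
Fraction remaining = 0.1757 → 17.57%.

17.6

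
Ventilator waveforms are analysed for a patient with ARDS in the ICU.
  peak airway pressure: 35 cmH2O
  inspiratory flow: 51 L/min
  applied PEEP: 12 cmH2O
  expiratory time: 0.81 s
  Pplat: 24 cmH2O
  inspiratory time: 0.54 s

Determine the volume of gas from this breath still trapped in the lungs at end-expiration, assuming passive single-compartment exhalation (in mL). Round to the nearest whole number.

Flow: 51 L/min ÷ 60 = 0.85 L/s.
Vt = flow × Ti = 0.85 L/s × 0.54 s × 1000 mL/L = 459.0 mL.
R = (PIP − Pplat)/V̇ = (35 − 24) / 0.85 = 11.0/0.85 = 12.941 cmH2O·s/L.
C = Vt/(Pplat − PEEP) = 459.0 / (24 − 12) = 459.0/12.0 = 38.25 mL/cmH2O.
τ = R × C = 12.941 × 0.03825 L/cmH2O = 0.495 s.
Fraction remaining = e^(−Te/τ) = e^(−0.81/0.495) = 0.1947.
Trapped volume = 459.0 × 0.1947 = 89.367 mL.

89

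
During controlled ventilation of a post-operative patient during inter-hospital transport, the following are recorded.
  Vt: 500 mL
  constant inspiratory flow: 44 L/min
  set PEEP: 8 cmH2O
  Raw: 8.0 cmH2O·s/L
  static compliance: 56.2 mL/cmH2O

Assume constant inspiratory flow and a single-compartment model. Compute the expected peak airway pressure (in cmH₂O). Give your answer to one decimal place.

Flow: 44 L/min ÷ 60 = 0.7333 L/s.
Equation of motion (constant flow): PIP = Vt/C + R·V̇ + PEEP.
PIP = 500/56.2 + 8.0×0.7333 + 8 = 8.897 + 5.866 + 8 = 22.763 cmH2O.

22.8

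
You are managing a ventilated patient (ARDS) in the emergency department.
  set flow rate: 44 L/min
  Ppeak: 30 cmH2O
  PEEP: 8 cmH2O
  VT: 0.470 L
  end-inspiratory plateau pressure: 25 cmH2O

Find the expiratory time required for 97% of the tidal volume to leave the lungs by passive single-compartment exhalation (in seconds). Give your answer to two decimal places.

0.66

Flow: 44 L/min ÷ 60 = 0.7333 L/s.
R = (PIP − Pplat)/V̇ = (30 − 25) / 0.7333 = 5.0/0.7333 = 6.818 cmH2O·s/L.
C = Vt/(Pplat − PEEP) = 470.0 / (25 − 8) = 470.0/17.0 = 27.647 mL/cmH2O.
τ = R × C = 6.818 × 0.02765 L/cmH2O = 0.1885 s.
t = −τ·ln(1 − 0.97) = −0.1885·ln(0.03) = 0.661 s.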